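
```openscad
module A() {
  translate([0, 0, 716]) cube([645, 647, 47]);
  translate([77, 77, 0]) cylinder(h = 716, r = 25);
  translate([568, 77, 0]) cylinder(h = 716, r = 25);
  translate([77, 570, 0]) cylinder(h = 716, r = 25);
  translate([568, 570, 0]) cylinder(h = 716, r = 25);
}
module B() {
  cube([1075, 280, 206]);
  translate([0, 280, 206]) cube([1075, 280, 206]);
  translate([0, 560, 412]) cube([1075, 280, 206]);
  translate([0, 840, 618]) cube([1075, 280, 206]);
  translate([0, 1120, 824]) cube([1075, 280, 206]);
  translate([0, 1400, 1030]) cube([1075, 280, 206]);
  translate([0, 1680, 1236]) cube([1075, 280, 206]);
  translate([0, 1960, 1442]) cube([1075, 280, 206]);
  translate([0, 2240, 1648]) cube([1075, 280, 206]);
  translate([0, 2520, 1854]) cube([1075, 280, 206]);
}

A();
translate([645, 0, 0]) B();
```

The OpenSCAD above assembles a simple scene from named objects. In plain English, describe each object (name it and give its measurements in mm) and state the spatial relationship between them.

A is a rectangular dining table. The top is 645×647×47 mm with its upper surface at z = 763 mm. It stands on four round legs of 50 mm diameter, each leg's bounding box inset 52 mm from the nearest pair of top edges, running from the floor to the underside of the top.

B is a run of 10 identical solid stair steps. Each tread is 1075×280 mm and each step block is 206 mm high. Step 1 rests on the floor; step k is offset from step 1 by (k−1)×280 mm in y and (k−1)×206 mm in z.

The staircase is against the table's +x side, with their −y faces flush.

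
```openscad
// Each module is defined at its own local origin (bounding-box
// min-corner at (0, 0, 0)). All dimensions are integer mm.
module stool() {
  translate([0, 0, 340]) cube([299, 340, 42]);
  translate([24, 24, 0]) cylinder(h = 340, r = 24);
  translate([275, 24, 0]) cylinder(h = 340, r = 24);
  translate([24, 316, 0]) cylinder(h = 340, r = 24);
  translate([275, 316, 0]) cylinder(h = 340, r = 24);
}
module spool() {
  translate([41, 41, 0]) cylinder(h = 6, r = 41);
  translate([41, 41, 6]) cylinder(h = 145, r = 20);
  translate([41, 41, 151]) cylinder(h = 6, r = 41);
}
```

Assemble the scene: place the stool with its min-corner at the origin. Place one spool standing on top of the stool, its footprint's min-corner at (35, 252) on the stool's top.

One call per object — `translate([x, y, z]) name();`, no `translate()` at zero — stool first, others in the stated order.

stool();
translate([35, 252, 382]) spool();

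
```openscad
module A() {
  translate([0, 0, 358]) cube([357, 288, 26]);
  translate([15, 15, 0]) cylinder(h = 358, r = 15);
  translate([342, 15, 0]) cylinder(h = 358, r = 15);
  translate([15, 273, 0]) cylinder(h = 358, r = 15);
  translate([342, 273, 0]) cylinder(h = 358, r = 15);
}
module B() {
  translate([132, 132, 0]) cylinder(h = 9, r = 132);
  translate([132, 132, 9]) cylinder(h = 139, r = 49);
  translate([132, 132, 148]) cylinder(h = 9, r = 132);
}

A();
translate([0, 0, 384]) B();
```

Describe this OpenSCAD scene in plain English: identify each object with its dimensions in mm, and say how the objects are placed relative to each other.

A is a simple wooden stool: a rectangular seat 357 mm (x) by 288 mm (y), 26 mm thick, top face at z = 384 mm, on four round legs, each 30 mm in diameter. The legs rest on z = 0, each leg's axis is inset half a diameter from the nearest pair of seat edges (so the leg's bounding box is flush with the corner).

B is a spool: two coaxial disc flanges of radius 132 mm and thickness 9 mm, joined by a core cylinder of radius 49 mm and height 139 mm. The lower flange rests on z = 0 and the three cylinders share a vertical axis.

The spool is on top of the stool.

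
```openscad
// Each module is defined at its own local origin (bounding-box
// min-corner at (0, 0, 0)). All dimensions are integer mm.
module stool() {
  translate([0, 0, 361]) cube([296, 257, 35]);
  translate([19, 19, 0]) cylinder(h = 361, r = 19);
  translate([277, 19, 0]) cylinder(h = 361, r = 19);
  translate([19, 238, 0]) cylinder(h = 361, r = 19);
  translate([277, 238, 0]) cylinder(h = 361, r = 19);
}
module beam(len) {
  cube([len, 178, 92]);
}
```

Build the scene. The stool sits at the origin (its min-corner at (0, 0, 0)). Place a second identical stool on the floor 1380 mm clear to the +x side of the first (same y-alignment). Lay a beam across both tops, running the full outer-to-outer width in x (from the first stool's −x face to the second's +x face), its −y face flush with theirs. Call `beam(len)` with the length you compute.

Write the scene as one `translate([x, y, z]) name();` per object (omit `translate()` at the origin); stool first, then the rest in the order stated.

stool();
translate([1676, 0, 0]) stool();
translate([0, 0, 396]) beam(1972);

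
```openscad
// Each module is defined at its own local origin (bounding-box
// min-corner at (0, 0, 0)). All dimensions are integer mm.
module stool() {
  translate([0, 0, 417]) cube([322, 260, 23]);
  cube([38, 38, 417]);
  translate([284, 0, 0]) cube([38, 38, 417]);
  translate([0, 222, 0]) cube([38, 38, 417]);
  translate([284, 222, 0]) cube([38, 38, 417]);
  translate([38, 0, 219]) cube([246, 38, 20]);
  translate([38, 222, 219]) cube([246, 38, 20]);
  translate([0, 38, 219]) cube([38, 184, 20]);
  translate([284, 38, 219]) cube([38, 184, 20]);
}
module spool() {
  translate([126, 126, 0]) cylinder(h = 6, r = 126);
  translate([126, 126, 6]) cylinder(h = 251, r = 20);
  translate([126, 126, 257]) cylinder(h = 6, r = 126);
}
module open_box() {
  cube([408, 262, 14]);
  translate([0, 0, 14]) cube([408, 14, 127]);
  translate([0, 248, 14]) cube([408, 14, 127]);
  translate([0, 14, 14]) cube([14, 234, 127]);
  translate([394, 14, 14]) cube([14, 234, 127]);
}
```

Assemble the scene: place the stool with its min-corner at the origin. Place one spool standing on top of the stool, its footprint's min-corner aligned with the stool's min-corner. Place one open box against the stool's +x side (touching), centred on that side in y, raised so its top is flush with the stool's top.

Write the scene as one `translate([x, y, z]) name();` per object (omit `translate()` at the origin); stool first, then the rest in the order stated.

stool();
translate([0, 0, 440]) spool();
translate([322, -1, 299]) open_box();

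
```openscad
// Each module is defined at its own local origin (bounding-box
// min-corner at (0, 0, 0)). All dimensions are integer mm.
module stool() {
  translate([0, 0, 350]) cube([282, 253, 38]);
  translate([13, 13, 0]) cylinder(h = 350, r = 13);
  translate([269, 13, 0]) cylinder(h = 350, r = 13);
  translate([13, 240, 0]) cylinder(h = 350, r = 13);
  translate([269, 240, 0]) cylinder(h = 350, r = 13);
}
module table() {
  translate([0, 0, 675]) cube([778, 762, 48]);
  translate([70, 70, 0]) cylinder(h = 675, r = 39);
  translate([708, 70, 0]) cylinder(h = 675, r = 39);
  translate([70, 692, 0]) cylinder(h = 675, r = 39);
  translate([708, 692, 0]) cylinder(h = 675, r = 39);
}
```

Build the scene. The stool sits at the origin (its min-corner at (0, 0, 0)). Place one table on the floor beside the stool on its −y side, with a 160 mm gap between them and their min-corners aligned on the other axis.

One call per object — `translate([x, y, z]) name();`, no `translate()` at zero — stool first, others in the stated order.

stool();
translate([0, -922, 0]) table();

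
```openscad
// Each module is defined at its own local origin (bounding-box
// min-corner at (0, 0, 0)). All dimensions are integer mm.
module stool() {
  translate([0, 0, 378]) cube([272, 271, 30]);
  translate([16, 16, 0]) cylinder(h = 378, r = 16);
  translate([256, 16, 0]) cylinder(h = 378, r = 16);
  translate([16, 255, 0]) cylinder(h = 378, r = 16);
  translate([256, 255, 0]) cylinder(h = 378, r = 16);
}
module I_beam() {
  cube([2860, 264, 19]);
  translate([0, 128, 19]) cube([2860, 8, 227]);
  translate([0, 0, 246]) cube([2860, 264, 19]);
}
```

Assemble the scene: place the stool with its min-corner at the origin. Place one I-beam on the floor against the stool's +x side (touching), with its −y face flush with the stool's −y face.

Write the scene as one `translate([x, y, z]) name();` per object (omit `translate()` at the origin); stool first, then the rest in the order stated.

stool();
translate([272, 0, 0]) I_beam();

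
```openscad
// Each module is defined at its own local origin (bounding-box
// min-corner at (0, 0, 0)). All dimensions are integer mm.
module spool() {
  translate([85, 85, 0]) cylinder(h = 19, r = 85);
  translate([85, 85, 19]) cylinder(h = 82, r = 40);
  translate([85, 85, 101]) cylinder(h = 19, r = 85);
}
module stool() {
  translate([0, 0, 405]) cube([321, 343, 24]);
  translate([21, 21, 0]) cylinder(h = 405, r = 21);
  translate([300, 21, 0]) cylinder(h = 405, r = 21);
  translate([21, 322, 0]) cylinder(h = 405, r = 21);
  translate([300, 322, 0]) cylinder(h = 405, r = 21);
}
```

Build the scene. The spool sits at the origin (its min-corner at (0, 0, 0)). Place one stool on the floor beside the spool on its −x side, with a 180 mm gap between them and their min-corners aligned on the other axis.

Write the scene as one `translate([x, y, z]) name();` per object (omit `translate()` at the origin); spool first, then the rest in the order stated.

spool();
translate([-501, 0, 0]) stool();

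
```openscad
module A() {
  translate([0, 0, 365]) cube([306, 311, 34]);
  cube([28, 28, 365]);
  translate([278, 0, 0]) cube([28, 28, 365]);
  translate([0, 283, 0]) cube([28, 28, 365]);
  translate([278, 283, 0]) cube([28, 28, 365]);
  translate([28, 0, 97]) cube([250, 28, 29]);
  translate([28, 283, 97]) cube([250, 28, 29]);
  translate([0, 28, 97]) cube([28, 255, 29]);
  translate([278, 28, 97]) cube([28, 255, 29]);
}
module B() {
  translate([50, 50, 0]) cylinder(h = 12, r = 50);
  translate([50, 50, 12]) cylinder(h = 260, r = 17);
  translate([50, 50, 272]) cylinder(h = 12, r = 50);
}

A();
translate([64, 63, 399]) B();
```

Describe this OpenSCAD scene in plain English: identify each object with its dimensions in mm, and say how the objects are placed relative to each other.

A is a simple wooden stool: a rectangular seat 306 mm (x) by 311 mm (y), 34 mm thick, top face at z = 399 mm, on four square legs, each 28×28 mm in cross-section. The legs rest on z = 0, each flush with a corner of the seat. Four stretchers, 28 mm wide and 29 mm tall, connect adjacent legs with their undersides at z = 97 mm, each running between the inner faces of the legs it joins and aligned with the legs' outer faces on the other axis.

B is a spool: two coaxial disc flanges of radius 50 mm and thickness 12 mm, joined by a core cylinder of radius 17 mm and height 260 mm. The lower flange rests on z = 0 and the three cylinders share a vertical axis.

The spool is on top of the stool.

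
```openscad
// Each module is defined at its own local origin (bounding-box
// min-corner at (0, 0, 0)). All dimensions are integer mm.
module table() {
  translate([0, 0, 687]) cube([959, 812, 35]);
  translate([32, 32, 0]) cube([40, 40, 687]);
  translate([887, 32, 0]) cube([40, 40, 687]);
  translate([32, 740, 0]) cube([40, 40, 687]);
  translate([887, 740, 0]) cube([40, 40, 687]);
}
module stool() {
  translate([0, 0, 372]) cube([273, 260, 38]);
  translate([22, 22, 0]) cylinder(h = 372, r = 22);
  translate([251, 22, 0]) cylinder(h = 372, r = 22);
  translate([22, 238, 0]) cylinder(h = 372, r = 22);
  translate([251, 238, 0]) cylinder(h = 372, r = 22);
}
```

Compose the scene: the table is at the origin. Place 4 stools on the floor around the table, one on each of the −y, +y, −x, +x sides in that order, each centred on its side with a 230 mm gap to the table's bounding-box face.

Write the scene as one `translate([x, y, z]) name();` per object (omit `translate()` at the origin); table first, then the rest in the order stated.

table();
translate([343, -490, 0]) stool();
translate([343, 1042, 0]) stool();
translate([-503, 276, 0]) stool();
translate([1189, 276, 0]) stool();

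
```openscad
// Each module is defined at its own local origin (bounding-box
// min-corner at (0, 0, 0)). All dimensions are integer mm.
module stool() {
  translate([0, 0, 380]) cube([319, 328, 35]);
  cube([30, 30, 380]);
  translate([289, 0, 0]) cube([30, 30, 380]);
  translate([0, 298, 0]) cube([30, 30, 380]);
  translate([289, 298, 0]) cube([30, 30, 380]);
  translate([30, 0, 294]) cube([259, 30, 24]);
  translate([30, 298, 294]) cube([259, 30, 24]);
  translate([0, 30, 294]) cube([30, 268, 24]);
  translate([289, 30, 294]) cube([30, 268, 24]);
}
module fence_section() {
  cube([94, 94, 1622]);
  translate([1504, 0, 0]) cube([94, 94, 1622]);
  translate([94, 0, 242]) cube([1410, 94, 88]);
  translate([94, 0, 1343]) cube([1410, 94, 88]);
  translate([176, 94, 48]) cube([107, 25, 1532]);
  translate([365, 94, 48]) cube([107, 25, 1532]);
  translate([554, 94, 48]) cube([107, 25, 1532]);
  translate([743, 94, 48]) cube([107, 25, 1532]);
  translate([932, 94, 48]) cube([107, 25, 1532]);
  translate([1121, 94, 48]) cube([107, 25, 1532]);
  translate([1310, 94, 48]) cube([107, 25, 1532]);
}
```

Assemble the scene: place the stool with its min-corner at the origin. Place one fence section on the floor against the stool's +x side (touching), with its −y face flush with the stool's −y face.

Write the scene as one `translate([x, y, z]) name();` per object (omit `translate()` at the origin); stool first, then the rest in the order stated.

stool();
translate([319, 0, 0]) fence_section();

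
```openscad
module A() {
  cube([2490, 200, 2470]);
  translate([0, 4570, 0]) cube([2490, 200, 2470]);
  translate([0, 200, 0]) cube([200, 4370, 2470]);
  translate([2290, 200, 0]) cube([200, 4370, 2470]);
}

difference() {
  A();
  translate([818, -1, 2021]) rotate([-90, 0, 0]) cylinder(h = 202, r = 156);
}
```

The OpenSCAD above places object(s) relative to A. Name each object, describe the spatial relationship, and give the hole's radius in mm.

A is a house frame. The house frame has a circular hole through its front wall. The hole's radius is 156 mm.

The subtracted cylinder has r = 156 mm.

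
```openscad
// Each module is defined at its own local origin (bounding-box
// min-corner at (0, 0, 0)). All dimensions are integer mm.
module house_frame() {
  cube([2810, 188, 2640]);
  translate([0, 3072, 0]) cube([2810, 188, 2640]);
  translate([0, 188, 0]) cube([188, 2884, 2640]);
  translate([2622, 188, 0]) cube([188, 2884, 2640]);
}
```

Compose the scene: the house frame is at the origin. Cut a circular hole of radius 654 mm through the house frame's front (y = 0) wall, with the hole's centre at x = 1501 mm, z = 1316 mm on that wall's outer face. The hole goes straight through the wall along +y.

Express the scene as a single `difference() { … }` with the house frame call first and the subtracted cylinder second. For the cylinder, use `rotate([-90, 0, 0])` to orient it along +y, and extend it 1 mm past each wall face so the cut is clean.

difference() {
  house_frame();
  translate([1501, -1, 1316]) rotate([-90, 0, 0]) cylinder(h = 190, r = 654);
}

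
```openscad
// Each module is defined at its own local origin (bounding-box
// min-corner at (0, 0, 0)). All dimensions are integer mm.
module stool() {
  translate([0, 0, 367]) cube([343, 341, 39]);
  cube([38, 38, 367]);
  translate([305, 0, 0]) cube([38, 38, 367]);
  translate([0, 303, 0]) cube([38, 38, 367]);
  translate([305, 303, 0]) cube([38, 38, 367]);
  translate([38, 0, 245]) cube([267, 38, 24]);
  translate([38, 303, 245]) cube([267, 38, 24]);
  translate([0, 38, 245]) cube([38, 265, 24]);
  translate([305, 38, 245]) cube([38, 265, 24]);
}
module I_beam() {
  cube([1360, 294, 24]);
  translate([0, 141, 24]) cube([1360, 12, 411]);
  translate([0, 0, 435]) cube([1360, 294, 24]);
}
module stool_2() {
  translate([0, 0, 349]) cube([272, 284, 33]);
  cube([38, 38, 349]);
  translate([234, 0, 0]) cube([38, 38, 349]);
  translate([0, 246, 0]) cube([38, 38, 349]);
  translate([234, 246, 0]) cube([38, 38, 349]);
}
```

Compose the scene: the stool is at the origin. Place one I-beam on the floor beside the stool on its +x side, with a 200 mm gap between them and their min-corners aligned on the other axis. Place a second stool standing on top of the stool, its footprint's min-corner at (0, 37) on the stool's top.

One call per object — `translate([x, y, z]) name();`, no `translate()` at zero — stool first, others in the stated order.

stool();
translate([543, 0, 0]) I_beam();
translate([0, 37, 406]) stool_2();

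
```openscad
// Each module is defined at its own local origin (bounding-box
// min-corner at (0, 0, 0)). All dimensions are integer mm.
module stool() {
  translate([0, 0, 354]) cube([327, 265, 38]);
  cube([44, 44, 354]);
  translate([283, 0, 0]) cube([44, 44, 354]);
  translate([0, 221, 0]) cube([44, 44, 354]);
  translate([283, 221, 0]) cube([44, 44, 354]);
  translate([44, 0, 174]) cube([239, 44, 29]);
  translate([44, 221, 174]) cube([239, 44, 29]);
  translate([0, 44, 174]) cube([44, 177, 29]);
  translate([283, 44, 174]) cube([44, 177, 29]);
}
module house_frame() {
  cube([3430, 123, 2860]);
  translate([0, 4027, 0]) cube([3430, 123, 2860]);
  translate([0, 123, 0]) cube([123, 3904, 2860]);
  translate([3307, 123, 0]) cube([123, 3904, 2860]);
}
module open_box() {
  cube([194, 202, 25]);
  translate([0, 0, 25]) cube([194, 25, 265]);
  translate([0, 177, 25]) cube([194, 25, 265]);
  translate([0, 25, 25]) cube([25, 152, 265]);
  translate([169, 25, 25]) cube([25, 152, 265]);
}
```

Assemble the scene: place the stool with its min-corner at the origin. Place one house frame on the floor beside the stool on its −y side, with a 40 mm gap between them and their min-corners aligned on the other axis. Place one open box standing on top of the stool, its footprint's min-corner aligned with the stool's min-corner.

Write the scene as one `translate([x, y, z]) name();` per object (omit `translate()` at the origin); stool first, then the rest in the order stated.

stool();
translate([0, -4190, 0]) house_frame();
translate([0, 0, 392]) open_box();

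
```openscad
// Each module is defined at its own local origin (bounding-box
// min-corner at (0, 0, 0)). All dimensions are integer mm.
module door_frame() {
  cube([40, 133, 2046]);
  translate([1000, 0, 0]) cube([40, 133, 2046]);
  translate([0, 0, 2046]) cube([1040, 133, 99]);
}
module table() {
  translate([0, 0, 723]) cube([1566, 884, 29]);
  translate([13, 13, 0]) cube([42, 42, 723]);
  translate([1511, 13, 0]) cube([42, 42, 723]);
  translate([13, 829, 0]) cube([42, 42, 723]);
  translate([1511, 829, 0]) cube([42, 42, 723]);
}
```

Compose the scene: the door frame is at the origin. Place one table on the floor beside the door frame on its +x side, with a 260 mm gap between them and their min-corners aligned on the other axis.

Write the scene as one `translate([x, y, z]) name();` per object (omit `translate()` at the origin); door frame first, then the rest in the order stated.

door_frame();
translate([1300, 0, 0]) table();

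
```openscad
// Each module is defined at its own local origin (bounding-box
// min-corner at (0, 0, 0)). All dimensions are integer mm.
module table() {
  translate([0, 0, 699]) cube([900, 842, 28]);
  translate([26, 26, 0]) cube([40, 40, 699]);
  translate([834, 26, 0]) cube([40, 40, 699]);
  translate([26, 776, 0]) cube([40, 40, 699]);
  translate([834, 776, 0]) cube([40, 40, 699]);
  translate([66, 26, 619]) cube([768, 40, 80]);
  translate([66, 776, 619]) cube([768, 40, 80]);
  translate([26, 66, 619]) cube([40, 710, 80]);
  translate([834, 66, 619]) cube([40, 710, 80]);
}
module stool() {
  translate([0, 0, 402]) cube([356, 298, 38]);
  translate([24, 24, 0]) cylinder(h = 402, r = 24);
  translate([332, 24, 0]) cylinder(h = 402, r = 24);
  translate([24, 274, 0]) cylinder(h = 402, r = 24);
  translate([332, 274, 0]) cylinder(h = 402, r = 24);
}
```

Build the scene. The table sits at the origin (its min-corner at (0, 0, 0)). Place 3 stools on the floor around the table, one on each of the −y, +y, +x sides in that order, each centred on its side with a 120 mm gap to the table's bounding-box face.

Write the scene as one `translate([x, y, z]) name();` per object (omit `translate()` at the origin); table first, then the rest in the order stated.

table();
translate([272, -418, 0]) stool();
translate([272, 962, 0]) stool();
translate([1020, 272, 0]) stool();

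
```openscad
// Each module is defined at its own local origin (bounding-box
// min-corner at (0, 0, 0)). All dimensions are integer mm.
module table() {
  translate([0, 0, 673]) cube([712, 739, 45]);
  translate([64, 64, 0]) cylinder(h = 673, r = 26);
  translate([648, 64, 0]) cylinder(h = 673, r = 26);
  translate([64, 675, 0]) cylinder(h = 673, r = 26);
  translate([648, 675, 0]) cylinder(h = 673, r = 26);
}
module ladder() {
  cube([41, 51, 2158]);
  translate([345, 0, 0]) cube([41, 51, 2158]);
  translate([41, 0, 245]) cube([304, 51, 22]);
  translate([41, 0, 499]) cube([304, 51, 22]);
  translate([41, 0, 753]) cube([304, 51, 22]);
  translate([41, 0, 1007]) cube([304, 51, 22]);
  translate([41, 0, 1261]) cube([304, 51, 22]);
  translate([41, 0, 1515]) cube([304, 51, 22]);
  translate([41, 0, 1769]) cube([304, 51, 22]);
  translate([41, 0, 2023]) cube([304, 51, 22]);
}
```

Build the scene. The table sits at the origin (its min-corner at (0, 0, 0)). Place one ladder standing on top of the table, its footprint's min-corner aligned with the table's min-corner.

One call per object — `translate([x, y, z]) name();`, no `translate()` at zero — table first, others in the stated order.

table();
translate([0, 0, 718]) ladder();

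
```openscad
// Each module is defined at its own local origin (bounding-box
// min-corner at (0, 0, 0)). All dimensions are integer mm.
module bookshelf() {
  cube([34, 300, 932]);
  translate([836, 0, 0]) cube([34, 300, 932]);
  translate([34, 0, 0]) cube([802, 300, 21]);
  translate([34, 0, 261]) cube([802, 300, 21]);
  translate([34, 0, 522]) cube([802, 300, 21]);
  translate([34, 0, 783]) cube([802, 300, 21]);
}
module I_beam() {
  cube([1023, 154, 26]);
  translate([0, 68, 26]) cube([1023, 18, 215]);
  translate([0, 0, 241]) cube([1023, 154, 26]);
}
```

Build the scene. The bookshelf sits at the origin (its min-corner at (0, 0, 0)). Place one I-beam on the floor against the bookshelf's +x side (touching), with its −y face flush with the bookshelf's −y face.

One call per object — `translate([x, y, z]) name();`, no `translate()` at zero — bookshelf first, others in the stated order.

bookshelf();
translate([870, 0, 0]) I_beam();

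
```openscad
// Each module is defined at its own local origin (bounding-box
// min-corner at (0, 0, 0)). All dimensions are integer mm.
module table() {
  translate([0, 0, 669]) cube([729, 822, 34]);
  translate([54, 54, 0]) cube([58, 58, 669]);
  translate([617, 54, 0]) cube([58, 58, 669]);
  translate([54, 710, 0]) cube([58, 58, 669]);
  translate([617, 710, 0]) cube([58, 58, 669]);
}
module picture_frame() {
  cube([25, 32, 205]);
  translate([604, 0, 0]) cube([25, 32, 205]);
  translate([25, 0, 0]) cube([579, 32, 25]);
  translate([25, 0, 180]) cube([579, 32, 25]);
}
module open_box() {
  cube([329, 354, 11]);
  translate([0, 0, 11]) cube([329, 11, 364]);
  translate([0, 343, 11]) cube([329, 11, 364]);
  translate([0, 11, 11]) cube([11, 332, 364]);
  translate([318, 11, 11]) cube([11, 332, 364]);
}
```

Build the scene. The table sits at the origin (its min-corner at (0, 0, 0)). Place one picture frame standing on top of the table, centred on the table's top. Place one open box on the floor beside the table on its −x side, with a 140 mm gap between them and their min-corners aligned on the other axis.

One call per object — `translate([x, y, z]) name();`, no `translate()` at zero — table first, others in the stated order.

table();
translate([50, 395, 703]) picture_frame();
translate([-469, 0, 0]) open_box();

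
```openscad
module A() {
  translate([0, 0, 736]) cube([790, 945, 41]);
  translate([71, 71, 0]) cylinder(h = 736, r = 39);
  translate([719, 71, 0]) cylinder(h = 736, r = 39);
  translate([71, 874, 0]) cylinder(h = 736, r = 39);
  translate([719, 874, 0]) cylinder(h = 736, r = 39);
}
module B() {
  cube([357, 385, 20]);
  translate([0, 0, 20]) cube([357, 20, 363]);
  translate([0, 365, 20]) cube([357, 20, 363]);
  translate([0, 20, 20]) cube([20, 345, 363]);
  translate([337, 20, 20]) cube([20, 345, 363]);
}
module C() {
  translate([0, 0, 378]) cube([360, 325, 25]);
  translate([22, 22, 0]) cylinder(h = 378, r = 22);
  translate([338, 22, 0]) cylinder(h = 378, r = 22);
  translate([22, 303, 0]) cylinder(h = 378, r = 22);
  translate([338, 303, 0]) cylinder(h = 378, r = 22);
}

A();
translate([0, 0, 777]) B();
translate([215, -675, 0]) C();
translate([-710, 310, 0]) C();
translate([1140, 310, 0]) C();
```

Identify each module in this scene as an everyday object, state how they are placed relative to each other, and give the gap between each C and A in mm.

A is a table. B is an open box. C is a stool. The open box is on top of the table. Three stools sit around the table at the −y, −x, +x sides. The gap between each stool and the table is 350 mm.

Each stool's nearest face is 350 mm from the table's bounding box.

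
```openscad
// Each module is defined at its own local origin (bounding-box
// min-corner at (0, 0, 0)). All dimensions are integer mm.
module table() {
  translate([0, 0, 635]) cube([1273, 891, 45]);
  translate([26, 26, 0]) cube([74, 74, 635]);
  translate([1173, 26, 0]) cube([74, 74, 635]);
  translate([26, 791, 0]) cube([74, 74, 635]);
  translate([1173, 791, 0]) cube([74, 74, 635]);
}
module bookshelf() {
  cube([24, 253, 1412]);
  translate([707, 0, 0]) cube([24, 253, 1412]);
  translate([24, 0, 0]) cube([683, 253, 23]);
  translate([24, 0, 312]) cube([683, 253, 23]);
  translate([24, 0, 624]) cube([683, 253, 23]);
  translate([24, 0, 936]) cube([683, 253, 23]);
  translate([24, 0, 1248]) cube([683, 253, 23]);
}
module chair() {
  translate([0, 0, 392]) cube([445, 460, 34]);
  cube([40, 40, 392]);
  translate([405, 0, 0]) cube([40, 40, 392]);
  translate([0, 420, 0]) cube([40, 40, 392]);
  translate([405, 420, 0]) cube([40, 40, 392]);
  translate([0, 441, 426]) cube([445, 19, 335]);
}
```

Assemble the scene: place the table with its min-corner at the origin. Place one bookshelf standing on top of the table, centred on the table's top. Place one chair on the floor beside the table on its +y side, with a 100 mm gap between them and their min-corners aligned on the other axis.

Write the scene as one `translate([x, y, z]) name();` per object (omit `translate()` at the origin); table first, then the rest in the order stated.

table();
translate([271, 319, 680]) bookshelf();
translate([0, 991, 0]) chair();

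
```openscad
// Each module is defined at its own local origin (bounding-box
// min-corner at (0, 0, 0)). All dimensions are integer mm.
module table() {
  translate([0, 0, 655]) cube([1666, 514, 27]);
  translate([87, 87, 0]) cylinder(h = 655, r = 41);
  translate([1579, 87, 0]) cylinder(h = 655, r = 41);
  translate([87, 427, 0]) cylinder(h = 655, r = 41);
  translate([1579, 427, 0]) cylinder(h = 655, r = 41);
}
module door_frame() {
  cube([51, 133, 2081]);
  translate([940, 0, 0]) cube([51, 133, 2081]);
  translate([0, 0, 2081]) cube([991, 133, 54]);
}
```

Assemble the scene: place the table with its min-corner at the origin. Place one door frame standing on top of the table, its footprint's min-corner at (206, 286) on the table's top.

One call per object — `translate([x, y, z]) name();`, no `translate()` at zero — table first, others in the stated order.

table();
translate([206, 286, 682]) door_frame();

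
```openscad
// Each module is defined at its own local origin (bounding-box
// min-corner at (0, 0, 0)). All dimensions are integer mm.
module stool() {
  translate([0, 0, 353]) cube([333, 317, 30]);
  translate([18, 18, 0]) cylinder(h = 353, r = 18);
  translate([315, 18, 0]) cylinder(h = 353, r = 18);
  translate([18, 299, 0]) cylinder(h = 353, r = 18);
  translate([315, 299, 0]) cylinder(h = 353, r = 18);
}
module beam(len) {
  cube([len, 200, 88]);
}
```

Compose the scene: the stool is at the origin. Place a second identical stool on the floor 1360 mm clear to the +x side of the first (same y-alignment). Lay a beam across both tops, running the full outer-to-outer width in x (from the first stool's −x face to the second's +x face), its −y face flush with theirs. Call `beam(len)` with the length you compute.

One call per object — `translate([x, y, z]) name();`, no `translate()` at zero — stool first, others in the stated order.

stool();
translate([1693, 0, 0]) stool();
translate([0, 0, 383]) beam(2026);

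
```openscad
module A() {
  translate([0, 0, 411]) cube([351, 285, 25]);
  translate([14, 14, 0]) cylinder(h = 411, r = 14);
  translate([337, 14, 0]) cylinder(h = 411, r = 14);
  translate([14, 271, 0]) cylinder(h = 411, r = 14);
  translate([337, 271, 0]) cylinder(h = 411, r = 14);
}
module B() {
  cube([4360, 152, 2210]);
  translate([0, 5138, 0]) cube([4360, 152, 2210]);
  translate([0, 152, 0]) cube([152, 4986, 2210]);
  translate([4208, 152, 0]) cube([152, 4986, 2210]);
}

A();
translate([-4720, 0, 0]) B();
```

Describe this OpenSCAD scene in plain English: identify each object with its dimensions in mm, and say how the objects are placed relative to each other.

A is a four-legged stool. The seat is a 351×285×25 mm slab whose top surface is at z = 436 mm; four round legs, each 28 mm in diameter, run from the floor (z = 0) to the underside of the seat, each leg's axis is inset half a diameter from the nearest pair of seat edges (so the leg's bounding box is flush with the corner).

B is a box-shaped house frame (walls only): outside footprint 4360×5290 mm, wall height 2210 mm, wall thickness 152 mm. The two y-facing walls run the full x-width; the two x-facing walls fit between the inner faces of the y-facing walls.

The house frame is on the floor beside the stool on its −x side.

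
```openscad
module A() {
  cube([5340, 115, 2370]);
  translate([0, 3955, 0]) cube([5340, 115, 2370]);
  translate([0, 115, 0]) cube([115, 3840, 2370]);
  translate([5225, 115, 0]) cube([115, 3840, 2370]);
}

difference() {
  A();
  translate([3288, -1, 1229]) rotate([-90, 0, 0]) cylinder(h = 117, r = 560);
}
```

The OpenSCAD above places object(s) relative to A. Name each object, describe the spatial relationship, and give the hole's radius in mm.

The subtracted cylinder has r = 560 mm.

A is a house frame. The house frame has a circular hole through its front wall. The hole's radius is 560 mm.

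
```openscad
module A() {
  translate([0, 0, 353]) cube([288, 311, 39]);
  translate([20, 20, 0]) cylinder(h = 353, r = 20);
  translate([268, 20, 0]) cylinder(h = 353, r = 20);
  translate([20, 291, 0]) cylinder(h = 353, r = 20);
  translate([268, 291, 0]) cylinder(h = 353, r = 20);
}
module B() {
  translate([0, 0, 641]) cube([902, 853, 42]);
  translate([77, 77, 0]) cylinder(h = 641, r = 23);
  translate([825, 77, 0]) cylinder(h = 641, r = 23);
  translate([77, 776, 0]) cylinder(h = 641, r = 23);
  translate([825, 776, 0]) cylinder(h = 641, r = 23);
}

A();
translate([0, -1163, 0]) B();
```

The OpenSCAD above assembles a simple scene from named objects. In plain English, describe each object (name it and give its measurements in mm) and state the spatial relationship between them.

A is a four-legged stool. The seat is a 288×311×39 mm slab whose top surface is at z = 392 mm; four round legs, each 40 mm in diameter, run from the floor (z = 0) to the underside of the seat, each leg's axis is inset half a diameter from the nearest pair of seat edges (so the leg's bounding box is flush with the corner).

B is a table: top 902 mm (x) × 853 mm (y), 42 mm thick, upper face at z = 683 mm, on four round legs of 46 mm diameter, each leg's bounding box inset 54 mm from the nearest pair of top edges, running from z = 0 to the bottom of the top.

The table is on the floor beside the stool on its −y side.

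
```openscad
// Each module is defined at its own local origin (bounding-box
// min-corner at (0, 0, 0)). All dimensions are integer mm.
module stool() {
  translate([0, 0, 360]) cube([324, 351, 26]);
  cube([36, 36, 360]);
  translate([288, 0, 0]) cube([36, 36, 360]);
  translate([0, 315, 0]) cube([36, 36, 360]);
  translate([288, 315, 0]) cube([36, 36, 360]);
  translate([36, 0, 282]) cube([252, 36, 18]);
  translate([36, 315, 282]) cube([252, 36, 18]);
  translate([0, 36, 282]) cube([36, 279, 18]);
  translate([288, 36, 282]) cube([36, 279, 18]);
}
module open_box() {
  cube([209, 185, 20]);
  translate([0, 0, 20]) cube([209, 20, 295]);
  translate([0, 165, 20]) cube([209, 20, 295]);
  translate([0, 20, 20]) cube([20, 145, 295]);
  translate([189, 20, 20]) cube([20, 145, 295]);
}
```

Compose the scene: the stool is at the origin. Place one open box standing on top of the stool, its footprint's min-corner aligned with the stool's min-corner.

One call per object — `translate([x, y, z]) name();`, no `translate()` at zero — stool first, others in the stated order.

stool();
translate([0, 0, 386]) open_box();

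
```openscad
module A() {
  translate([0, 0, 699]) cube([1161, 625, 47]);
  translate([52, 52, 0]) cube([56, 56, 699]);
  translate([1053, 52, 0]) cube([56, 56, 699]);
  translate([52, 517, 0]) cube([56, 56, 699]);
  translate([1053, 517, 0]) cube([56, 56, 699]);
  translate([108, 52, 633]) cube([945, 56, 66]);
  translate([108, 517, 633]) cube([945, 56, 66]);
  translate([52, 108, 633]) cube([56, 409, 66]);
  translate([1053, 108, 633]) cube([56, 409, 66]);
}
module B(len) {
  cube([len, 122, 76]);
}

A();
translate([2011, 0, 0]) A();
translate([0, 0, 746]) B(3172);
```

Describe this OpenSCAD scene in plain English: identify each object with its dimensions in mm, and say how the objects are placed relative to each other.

A is a table with a 1161×625 mm rectangular top, 47 mm thick, top surface at z = 746 mm, supported by four 56×56 mm square legs, each inset 52 mm from the nearest pair of top edges, running from the floor. Four apron rails, 56 mm thick and 66 mm tall, run between adjacent legs with their top edges flush with the underside of the top and their outer faces flush with the legs' outer faces.

B is a rectangular beam 3172 mm long (x), 122 mm deep (y), 76 mm thick (z).

The beam spans the tops of two tables placed 850 mm apart, resting at z = 746 mm.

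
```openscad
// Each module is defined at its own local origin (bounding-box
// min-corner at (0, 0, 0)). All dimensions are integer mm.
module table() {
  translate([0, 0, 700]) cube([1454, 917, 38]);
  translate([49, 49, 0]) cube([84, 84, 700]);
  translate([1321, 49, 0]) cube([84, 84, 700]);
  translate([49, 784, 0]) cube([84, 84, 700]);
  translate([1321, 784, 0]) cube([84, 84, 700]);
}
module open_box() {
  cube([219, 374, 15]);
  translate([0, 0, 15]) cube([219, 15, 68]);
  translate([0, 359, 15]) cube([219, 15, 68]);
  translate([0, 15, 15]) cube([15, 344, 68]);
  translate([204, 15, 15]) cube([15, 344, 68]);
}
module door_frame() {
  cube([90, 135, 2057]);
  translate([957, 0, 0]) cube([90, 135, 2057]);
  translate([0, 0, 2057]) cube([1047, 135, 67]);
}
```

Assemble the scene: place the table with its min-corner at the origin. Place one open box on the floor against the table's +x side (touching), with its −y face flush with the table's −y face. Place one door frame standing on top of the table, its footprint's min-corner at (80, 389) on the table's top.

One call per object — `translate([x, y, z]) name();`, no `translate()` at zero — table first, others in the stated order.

table();
translate([1454, 0, 0]) open_box();
translate([80, 389, 738]) door_frame();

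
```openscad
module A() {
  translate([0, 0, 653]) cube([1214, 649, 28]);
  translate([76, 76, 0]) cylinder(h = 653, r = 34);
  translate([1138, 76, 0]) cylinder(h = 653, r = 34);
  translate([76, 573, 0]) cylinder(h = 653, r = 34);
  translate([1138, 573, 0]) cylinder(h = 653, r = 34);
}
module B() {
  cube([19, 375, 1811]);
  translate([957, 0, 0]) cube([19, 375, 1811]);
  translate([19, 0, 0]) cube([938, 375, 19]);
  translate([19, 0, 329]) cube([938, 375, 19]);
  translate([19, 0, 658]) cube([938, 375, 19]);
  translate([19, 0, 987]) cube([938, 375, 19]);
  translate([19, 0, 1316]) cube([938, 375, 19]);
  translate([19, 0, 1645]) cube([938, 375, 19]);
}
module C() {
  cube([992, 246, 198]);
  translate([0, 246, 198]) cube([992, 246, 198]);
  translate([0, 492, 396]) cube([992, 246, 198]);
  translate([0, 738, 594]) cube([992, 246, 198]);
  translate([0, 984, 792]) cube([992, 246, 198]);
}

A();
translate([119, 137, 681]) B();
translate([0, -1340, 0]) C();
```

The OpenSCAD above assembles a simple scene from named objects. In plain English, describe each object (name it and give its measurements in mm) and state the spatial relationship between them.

A is a rectangular dining table. The top is 1214×649×28 mm with its upper surface at z = 681 mm. It stands on four round legs of 68 mm diameter, each leg's bounding box inset 42 mm from the nearest pair of top edges, running from the floor to the underside of the top.

B is a bookshelf 976 mm wide overall, 375 mm deep and 1811 mm tall. The two sides are 19 mm thick vertical panels. 6 horizontal shelves of 19 mm thickness span between the inner faces of the sides; the lowest shelf sits on the floor and shelves are stacked with a clear vertical gap of 310 mm between each pair.

C is a run of 5 identical solid stair steps. Each tread is 992×246 mm and each step block is 198 mm high. Step 1 rests on the floor; step k is offset from step 1 by (k−1)×246 mm in y and (k−1)×198 mm in z.

The bookshelf is on top of the table, centred. The staircase is on the floor beside the table on its −y side.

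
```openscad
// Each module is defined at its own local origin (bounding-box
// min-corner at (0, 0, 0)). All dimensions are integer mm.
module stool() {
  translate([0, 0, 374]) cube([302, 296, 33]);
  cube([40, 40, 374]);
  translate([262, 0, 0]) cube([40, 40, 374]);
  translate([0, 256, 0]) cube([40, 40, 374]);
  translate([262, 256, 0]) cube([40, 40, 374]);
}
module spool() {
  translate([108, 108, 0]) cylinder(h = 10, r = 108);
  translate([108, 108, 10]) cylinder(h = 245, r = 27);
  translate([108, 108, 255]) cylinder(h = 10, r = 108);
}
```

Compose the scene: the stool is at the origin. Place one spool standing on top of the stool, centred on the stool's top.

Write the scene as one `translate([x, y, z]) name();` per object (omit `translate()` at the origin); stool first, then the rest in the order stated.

stool();
translate([43, 40, 407]) spool();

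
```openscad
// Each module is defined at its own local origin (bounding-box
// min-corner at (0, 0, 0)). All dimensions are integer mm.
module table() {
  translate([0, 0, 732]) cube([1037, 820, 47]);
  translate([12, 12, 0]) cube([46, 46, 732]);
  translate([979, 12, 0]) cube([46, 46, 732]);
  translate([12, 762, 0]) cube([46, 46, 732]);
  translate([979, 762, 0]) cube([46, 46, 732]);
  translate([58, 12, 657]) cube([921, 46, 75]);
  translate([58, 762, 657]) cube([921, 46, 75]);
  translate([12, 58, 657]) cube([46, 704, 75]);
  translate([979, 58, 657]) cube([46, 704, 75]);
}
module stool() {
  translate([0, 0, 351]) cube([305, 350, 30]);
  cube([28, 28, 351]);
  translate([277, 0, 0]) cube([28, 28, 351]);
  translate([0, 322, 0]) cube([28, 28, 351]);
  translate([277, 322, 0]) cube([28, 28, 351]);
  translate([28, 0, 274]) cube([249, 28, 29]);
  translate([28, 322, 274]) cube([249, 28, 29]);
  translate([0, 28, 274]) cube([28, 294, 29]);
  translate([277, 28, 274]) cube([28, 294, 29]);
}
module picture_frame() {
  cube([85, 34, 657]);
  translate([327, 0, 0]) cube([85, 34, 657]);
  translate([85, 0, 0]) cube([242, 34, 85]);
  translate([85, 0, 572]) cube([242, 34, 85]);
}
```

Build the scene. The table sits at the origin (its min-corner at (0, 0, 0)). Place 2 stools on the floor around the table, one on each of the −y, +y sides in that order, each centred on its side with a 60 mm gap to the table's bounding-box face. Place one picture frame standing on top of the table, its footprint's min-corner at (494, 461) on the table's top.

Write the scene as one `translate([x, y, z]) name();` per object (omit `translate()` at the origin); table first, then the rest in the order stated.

table();
translate([366, -410, 0]) stool();
translate([366, 880, 0]) stool();
translate([494, 461, 779]) picture_frame();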